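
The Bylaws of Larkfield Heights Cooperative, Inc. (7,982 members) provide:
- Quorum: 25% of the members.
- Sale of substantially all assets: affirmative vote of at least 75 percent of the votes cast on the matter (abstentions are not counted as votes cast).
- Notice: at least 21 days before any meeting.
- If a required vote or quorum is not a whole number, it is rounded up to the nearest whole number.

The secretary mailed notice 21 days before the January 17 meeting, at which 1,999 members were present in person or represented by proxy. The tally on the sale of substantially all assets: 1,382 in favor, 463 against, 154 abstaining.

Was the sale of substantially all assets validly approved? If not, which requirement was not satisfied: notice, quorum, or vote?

Invalid — vote requirement not satisfied.

Notice: 21 days given; 21 required. Satisfied.
Quorum: 25% of 7,982 = 1,995.50, rounded up to 1,996; 1,999 present. Satisfied.
Vote: requires three-fourths of the votes cast (1,999 − 154 abstaining = 1,845); 3/4 of 1845 = 1383.75, rounded up to 1384, so 1,384 needed; 1,382 in favor. Not satisfied.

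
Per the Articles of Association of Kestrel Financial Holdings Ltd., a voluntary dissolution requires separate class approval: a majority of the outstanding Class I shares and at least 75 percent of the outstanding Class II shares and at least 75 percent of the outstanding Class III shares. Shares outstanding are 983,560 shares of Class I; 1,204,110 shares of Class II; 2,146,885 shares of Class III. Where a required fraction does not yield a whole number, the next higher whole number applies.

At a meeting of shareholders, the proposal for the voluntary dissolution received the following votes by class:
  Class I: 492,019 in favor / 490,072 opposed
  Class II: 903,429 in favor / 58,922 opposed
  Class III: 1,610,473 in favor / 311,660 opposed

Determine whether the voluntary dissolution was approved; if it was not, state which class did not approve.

Class I: a majority of 983560 is 491781; 491,781 required, 492,019 in favor — approved.
Class II: 3/4 of 1204110 = 903082.50, rounded up to 903083; 903,083 required, 903,429 in favor — approved.
Class III: 3/4 of 2146885 = 1610163.75, rounded up to 1610164; 1,610,164 required, 1,610,473 in favor — approved.

Approved — every class gave the required vote.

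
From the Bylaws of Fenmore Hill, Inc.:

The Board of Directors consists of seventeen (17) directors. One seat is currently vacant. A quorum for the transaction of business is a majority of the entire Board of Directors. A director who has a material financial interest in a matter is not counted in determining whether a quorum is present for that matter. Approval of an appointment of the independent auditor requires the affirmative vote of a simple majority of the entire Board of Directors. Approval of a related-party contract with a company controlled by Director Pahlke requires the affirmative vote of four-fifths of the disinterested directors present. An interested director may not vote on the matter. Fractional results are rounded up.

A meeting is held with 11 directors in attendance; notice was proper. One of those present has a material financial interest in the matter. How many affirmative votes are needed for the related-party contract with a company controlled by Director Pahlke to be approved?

8

The related-party contract with a company controlled by Director Pahlke requires four-fifths of the disinterested directors present (11 − 1 = 10).
4/5 of 10 = 8.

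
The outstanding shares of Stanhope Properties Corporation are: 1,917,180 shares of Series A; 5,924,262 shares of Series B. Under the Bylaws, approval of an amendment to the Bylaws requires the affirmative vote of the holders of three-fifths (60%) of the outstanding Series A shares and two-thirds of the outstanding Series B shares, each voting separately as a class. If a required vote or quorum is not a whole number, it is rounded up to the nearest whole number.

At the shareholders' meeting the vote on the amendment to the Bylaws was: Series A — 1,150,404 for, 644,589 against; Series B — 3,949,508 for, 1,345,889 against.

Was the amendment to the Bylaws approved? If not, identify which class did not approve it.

Series A: 3/5 of 1917180 = 1150308; 1,150,308 required, 1,150,404 in favor — approved.
Series B: 2/3 of 5924262 = 3949508; 3,949,508 required, 3,949,508 in favor — approved.

Approved — every class gave the required vote.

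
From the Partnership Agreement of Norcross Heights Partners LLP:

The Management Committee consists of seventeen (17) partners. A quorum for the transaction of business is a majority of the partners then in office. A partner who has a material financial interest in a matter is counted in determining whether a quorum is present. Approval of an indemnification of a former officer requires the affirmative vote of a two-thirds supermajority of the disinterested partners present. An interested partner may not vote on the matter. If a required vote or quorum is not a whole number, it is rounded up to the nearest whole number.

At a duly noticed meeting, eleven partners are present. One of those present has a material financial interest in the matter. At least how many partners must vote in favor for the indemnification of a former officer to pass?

The indemnification of a former officer requires two-thirds of the disinterested partners present (11 − 1 = 10).
2/3 of 10 = 6.67, rounded up to 7.

7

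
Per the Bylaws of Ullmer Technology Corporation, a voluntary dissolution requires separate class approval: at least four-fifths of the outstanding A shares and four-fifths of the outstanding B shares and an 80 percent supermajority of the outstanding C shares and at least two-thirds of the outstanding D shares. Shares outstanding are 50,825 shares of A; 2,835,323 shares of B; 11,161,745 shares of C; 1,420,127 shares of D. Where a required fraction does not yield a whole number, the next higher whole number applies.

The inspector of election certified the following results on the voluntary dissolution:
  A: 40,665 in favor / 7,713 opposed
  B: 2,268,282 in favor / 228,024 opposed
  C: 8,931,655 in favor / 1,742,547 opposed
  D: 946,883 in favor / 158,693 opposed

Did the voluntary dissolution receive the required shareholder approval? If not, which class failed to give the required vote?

Approved — every class gave the required vote.

A: 4/5 of 50825 = 40660; 40,660 required, 40,665 in favor — approved.
B: 4/5 of 2835323 = 2268258.40, rounded up to 2268259; 2,268,259 required, 2,268,282 in favor — approved.
C: 4/5 of 11161745 = 8929396; 8,929,396 required, 8,931,655 in favor — approved.
D: 2/3 of 1420127 = 946751.33, rounded up to 946752; 946,752 required, 946,883 in favor — approved.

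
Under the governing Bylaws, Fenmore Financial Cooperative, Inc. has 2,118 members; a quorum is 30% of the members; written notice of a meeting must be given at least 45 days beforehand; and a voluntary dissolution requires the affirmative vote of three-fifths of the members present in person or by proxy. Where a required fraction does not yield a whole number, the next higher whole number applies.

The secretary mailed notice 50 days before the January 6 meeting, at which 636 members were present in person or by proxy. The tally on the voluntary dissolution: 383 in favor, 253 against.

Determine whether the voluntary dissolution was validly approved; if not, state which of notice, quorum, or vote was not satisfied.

Valid — all requirements satisfied.

Notice: 50 days given; 45 required. Satisfied.
Quorum: 30% of 2,118 = 635.40, rounded up to 636; 636 present. Satisfied.
Vote: requires three-fifths of those present (636); 3/5 of 636 = 381.60, rounded up to 382, so 382 needed; 383 in favor. Satisfied.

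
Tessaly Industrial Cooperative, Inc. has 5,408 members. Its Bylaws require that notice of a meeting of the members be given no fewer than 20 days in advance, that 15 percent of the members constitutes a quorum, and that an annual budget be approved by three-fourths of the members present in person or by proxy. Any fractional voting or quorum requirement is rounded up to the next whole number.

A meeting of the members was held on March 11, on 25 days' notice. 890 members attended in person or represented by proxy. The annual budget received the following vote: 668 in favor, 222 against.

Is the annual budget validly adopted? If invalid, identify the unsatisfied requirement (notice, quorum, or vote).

Notice: 25 days given; 20 required. Satisfied.
Quorum: 15% of 5,408 = 811.20, rounded up to 812; 890 present. Satisfied.
Vote: requires three-fourths of those present (890); 3/4 of 890 = 667.50, rounded up to 668, so 668 needed; 668 in favor. Satisfied.

Valid — all requirements satisfied.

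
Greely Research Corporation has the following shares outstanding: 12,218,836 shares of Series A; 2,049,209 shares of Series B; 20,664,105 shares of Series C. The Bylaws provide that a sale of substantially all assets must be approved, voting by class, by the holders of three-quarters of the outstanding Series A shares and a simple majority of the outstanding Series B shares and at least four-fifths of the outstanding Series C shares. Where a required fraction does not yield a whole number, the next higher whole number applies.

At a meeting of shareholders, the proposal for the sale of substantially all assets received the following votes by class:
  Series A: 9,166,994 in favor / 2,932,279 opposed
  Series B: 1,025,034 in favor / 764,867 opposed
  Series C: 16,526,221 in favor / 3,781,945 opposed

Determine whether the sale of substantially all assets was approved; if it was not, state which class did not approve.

Series A: 3/4 of 12218836 = 9164127; 9,164,127 required, 9,166,994 in favor — approved.
Series B: a majority of 2049209 is 1024605; 1,024,605 required, 1,025,034 in favor — approved.
Series C: 4/5 of 20664105 = 16531284; 16,531,284 required, 16,526,221 in favor — not approved.

Not approved — the Series C shares did not give the required vote.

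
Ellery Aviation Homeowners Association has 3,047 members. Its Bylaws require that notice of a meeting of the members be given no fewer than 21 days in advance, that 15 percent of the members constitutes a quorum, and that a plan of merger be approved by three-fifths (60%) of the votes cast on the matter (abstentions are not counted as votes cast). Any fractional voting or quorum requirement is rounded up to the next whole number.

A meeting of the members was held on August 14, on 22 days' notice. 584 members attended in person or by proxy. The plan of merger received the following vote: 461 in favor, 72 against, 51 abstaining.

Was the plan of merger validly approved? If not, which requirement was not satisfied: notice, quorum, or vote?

Valid — all requirements satisfied.

Notice: 22 days given; 21 required. Satisfied.
Quorum: 15% of 3,047 = 457.05, rounded up to 458; 584 present. Satisfied.
Vote: requires three-fifths of the votes cast (584 − 51 abstaining = 533); 3/5 of 533 = 319.80, rounded up to 320, so 320 needed; 461 in favor. Satisfied.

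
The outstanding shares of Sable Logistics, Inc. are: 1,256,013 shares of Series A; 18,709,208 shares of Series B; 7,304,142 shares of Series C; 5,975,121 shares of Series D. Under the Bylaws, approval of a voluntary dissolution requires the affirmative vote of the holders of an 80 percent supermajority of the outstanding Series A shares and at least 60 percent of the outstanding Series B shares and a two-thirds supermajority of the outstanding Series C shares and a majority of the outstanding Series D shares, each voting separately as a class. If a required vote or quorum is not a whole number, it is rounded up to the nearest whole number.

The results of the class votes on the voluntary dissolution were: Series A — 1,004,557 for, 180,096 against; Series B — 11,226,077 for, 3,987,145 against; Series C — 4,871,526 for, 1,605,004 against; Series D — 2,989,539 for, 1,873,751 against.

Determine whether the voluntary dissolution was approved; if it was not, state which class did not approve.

Series A: 4/5 of 1256013 = 1004810.40, rounded up to 1004811; 1,004,811 required, 1,004,557 in favor — not approved.
Series B: 3/5 of 18709208 = 11225524.80, rounded up to 11225525; 11,225,525 required, 11,226,077 in favor — approved.
Series C: 2/3 of 7304142 = 4869428; 4,869,428 required, 4,871,526 in favor — approved.
Series D: a majority of 5975121 is 2987561; 2,987,561 required, 2,989,539 in favor — approved.

Not approved — the Series A shares did not give the required vote.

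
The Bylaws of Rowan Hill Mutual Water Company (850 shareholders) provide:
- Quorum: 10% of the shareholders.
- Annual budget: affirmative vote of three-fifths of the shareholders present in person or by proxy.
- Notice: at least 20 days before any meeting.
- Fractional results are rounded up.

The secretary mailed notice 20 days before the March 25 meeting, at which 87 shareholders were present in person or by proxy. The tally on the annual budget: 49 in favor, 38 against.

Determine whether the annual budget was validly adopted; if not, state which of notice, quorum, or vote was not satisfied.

Invalid — vote requirement not satisfied.

Notice: 20 days given; 20 required. Satisfied.
Quorum: 10% of 850 = 85; 87 present. Satisfied.
Vote: requires three-fifths of those present (87); 3/5 of 87 = 52.20, rounded up to 53, so 53 needed; 49 in favor. Not satisfied.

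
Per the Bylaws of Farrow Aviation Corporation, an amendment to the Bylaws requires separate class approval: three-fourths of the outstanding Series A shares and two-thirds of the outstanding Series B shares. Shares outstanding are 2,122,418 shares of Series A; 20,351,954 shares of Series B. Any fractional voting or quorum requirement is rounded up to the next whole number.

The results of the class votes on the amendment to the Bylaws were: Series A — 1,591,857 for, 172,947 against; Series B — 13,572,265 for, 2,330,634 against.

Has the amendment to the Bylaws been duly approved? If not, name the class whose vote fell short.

Approved — every class gave the required vote.

Series A: 3/4 of 2122418 = 1591813.50, rounded up to 1591814; 1,591,814 required, 1,591,857 in favor — approved.
Series B: 2/3 of 20351954 = 13567969.33, rounded up to 13567970; 13,567,970 required, 13,572,265 in favor — approved.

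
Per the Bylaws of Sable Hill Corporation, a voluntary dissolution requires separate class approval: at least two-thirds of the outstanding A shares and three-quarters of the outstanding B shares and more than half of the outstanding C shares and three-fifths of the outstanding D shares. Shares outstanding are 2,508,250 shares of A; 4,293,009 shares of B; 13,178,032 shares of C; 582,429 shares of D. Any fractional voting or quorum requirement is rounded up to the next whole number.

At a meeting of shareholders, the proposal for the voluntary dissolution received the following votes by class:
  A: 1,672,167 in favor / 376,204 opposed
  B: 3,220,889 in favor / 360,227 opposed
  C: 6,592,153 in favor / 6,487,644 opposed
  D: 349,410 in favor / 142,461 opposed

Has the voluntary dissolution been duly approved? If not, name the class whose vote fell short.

Not approved — the D shares did not give the required vote.

A: 2/3 of 2508250 = 1672166.67, rounded up to 1672167; 1,672,167 required, 1,672,167 in favor — approved.
B: 3/4 of 4293009 = 3219756.75, rounded up to 3219757; 3,219,757 required, 3,220,889 in favor — approved.
C: a majority of 13178032 is 6589017; 6,589,017 required, 6,592,153 in favor — approved.
D: 3/5 of 582429 = 349457.40, rounded up to 349458; 349,458 required, 349,410 in favor — not approved.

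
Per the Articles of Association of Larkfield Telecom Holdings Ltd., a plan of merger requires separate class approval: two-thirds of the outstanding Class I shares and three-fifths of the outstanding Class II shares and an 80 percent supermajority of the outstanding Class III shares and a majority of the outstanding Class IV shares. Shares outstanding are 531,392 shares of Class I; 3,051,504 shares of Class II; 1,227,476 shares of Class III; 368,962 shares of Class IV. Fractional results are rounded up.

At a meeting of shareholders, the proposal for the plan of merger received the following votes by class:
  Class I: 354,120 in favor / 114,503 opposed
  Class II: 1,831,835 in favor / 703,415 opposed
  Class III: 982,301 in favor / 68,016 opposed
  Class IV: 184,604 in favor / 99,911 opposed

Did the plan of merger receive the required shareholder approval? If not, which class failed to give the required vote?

Class I: 2/3 of 531392 = 354261.33, rounded up to 354262; 354,262 required, 354,120 in favor — not approved.
Class II: 3/5 of 3051504 = 1830902.40, rounded up to 1830903; 1,830,903 required, 1,831,835 in favor — approved.
Class III: 4/5 of 1227476 = 981980.80, rounded up to 981981; 981,981 required, 982,301 in favor — approved.
Class IV: a majority of 368962 is 184482; 184,482 required, 184,604 in favor — approved.

Not approved — the Class I shares did not give the required vote.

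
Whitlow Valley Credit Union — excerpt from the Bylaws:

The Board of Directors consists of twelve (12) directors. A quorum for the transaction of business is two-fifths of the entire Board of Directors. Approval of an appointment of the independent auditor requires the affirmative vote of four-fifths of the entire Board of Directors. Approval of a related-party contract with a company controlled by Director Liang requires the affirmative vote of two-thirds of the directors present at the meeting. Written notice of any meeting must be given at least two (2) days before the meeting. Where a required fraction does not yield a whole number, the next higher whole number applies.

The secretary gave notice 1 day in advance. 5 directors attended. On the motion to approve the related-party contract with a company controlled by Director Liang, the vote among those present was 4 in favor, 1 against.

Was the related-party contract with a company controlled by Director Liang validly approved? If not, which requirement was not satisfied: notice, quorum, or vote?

Invalid — notice requirement not satisfied.

Notice: 1 day given; 2 required (1 < 2). Not satisfied.
Quorum: 5 present; quorum is 5. Satisfied.
Vote: the related-party contract with a company controlled by Director Liang requires two-thirds of the directors present (5). 2/3 of 5 = 3.33, rounded up to 4, so 4 affirmative votes are needed; 4 voted in favor. Satisfied.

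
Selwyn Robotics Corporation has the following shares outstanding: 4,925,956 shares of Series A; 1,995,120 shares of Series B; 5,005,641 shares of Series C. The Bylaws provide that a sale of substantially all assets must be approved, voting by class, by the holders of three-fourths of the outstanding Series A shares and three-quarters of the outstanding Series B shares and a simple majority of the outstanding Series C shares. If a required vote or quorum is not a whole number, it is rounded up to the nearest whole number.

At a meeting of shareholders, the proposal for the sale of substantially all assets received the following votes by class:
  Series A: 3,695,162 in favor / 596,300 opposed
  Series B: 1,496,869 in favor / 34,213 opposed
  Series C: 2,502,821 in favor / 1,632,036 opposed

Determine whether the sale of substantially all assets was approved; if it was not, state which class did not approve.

Series A: 3/4 of 4925956 = 3694467; 3,694,467 required, 3,695,162 in favor — approved.
Series B: 3/4 of 1995120 = 1496340; 1,496,340 required, 1,496,869 in favor — approved.
Series C: a majority of 5005641 is 2502821; 2,502,821 required, 2,502,821 in favor — approved.

Approved — every class gave the required vote.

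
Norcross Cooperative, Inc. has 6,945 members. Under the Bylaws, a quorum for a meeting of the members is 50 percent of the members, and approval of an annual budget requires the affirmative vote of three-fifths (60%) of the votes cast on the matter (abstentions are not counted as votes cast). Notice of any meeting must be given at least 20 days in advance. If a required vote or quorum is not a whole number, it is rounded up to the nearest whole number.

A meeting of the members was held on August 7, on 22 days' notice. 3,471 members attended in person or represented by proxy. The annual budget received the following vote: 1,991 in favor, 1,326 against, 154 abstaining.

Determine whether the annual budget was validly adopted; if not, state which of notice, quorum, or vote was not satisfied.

Notice: 22 days given; 20 required. Satisfied.
Quorum: 50% of 6,945 = 3,472.50, rounded up to 3,473; 3,471 present. Not satisfied.
Vote: requires three-fifths of the votes cast (3,471 − 154 abstaining = 3,317); 3/5 of 3317 = 1990.20, rounded up to 1991, so 1,991 needed; 1,991 in favor. Satisfied.

Invalid — quorum requirement not satisfied.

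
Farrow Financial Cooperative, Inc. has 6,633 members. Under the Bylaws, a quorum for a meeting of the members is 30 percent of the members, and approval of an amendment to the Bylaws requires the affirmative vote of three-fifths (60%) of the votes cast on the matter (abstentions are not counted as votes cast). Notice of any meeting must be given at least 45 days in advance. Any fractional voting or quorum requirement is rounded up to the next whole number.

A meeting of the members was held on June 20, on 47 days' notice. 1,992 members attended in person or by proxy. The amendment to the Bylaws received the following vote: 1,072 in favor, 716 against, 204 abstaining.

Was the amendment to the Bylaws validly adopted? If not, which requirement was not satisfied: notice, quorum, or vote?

Notice: 47 days given; 45 required. Satisfied.
Quorum: 30% of 6,633 = 1,989.90, rounded up to 1,990; 1,992 present. Satisfied.
Vote: requires three-fifths of the votes cast (1,992 − 204 abstaining = 1,788); 3/5 of 1788 = 1072.80, rounded up to 1073, so 1,073 needed; 1,072 in favor. Not satisfied.

Invalid — vote requirement not satisfied.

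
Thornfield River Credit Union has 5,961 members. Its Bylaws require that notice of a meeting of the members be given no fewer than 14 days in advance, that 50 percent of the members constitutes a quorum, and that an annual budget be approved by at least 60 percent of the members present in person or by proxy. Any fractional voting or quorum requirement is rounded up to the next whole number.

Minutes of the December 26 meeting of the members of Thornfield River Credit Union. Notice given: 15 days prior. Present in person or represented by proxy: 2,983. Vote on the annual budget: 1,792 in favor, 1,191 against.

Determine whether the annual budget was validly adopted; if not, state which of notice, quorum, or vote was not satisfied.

Valid — all requirements satisfied.

Notice: 15 days given; 14 required. Satisfied.
Quorum: 50% of 5,961 = 2,980.50, rounded up to 2,981; 2,983 present. Satisfied.
Vote: requires three-fifths of those present (2,983); 3/5 of 2983 = 1789.80, rounded up to 1790, so 1,790 needed; 1,792 in favor. Satisfied.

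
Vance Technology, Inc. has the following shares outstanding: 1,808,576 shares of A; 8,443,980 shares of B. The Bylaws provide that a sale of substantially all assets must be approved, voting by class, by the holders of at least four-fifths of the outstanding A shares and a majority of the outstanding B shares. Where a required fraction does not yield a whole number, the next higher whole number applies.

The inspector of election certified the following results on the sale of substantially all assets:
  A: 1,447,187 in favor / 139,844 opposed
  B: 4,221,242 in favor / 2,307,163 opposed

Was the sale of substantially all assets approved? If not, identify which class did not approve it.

A: 4/5 of 1808576 = 1446860.80, rounded up to 1446861; 1,446,861 required, 1,447,187 in favor — approved.
B: a majority of 8443980 is 4221991; 4,221,991 required, 4,221,242 in favor — not approved.

Not approved — the B shares did not give the required vote.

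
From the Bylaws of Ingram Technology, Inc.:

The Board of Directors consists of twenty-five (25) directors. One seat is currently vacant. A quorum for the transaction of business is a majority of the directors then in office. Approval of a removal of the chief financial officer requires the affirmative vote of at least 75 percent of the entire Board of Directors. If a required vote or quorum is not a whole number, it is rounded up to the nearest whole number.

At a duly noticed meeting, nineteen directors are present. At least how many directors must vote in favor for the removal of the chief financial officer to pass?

The removal of the chief financial officer requires three-fourths of the entire Board of Directors (25).
3/4 of 25 = 18.75, rounded up to 19.

19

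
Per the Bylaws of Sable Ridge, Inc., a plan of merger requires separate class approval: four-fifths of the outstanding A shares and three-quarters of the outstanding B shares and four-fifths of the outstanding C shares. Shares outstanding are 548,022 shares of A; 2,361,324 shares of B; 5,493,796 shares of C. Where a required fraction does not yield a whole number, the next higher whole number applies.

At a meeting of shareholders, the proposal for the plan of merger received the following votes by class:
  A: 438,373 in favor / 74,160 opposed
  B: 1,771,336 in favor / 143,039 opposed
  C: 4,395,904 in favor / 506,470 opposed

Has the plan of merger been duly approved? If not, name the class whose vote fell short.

Not approved — the A shares did not give the required vote.

A: 4/5 of 548022 = 438417.60, rounded up to 438418; 438,418 required, 438,373 in favor — not approved.
B: 3/4 of 2361324 = 1770993; 1,770,993 required, 1,771,336 in favor — approved.
C: 4/5 of 5493796 = 4395036.80, rounded up to 4395037; 4,395,037 required, 4,395,904 in favor — approved.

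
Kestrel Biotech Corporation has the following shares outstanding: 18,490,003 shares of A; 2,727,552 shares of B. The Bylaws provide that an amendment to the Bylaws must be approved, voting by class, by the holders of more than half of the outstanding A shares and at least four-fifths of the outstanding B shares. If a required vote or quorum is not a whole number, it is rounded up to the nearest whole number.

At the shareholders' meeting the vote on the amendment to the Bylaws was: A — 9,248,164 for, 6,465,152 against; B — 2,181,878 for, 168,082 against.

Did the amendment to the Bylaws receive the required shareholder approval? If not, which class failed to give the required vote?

Not approved — the B shares did not give the required vote.

A: a majority of 18490003 is 9245002; 9,245,002 required, 9,248,164 in favor — approved.
B: 4/5 of 2727552 = 2182041.60, rounded up to 2182042; 2,182,042 required, 2,181,878 in favor — not approved.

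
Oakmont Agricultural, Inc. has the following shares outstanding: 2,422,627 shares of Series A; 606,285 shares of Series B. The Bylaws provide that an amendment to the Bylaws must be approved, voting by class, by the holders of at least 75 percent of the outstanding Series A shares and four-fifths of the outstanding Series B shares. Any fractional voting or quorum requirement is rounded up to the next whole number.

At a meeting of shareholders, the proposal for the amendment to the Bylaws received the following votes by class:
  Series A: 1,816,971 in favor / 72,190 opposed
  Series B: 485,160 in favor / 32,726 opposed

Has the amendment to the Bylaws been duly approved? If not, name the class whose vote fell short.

Approved — every class gave the required vote.

Series A: 3/4 of 2422627 = 1816970.25, rounded up to 1816971; 1,816,971 required, 1,816,971 in favor — approved.
Series B: 4/5 of 606285 = 485028; 485,028 required, 485,160 in favor — approved.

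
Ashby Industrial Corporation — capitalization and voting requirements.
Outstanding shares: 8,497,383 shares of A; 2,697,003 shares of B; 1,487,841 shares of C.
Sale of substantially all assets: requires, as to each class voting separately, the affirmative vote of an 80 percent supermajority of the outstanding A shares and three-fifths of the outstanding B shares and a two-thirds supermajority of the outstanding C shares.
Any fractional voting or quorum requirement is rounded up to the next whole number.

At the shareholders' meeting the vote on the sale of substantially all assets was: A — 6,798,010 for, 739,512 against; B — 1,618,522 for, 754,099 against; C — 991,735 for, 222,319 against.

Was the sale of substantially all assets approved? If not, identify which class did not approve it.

A: 4/5 of 8497383 = 6797906.40, rounded up to 6797907; 6,797,907 required, 6,798,010 in favor — approved.
B: 3/5 of 2697003 = 1618201.80, rounded up to 1618202; 1,618,202 required, 1,618,522 in favor — approved.
C: 2/3 of 1487841 = 991894; 991,894 required, 991,735 in favor — not approved.

Not approved — the C shares did not give the required vote.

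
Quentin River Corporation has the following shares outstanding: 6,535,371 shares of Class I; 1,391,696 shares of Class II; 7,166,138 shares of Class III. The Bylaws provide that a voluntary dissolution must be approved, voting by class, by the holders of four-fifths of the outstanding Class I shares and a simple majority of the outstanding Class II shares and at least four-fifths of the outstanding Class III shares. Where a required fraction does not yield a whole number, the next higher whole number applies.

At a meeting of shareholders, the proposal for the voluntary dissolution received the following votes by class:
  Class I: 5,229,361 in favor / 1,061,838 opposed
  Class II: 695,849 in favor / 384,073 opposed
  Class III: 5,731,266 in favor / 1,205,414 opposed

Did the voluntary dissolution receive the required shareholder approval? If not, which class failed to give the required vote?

Not approved — the Class III shares did not give the required vote.

Class I: 4/5 of 6535371 = 5228296.80, rounded up to 5228297; 5,228,297 required, 5,229,361 in favor — approved.
Class II: a majority of 1391696 is 695849; 695,849 required, 695,849 in favor — approved.
Class III: 4/5 of 7166138 = 5732910.40, rounded up to 5732911; 5,732,911 required, 5,731,266 in favor — not approved.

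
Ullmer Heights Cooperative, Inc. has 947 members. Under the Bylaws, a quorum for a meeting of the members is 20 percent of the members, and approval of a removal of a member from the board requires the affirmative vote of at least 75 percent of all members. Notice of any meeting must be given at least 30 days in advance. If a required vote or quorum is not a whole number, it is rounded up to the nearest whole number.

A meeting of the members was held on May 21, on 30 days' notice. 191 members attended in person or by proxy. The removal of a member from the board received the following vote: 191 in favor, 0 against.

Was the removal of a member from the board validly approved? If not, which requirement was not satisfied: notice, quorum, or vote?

Notice: 30 days given; 30 required. Satisfied.
Quorum: 20% of 947 = 189.40, rounded up to 190; 191 present. Satisfied.
Vote: requires three-fourths of all members (947); 3/4 of 947 = 710.25, rounded up to 711, so 711 needed; 191 in favor. Not satisfied.

Invalid — vote requirement not satisfied.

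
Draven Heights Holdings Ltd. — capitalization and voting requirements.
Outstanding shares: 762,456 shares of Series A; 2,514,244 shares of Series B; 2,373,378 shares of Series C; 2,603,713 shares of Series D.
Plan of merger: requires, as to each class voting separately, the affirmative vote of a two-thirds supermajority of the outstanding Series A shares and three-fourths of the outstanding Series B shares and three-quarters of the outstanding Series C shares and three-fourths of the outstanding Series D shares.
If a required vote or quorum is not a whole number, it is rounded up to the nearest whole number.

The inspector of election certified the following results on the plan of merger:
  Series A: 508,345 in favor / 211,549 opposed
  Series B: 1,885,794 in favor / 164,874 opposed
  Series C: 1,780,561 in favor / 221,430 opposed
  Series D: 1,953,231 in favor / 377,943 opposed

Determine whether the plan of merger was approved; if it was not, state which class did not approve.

Approved — every class gave the required vote.

Series A: 2/3 of 762456 = 508304; 508,304 required, 508,345 in favor — approved.
Series B: 3/4 of 2514244 = 1885683; 1,885,683 required, 1,885,794 in favor — approved.
Series C: 3/4 of 2373378 = 1780033.50, rounded up to 1780034; 1,780,034 required, 1,780,561 in favor — approved.
Series D: 3/4 of 2603713 = 1952784.75, rounded up to 1952785; 1,952,785 required, 1,953,231 in favor — approved.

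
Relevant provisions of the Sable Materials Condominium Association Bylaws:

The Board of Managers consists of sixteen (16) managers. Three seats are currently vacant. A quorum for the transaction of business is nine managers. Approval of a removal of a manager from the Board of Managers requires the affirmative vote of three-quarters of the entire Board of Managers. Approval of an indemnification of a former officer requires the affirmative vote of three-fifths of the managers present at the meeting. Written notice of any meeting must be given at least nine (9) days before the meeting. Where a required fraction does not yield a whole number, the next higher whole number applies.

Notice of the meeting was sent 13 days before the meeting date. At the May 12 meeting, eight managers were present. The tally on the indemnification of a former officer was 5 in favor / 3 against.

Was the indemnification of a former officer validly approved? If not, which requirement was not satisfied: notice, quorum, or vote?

Invalid — quorum requirement not satisfied.

Notice: 13 days given; 9 required (13 ≥ 9). Satisfied.
Quorum: 8 present; quorum is 9. Not satisfied.
Vote: the indemnification of a former officer requires three-fifths of the managers present (8). 3/5 of 8 = 4.80, rounded up to 5, so 5 affirmative votes are needed; 5 voted in favor. Satisfied. (Moot — without a quorum no business can be validly transacted.)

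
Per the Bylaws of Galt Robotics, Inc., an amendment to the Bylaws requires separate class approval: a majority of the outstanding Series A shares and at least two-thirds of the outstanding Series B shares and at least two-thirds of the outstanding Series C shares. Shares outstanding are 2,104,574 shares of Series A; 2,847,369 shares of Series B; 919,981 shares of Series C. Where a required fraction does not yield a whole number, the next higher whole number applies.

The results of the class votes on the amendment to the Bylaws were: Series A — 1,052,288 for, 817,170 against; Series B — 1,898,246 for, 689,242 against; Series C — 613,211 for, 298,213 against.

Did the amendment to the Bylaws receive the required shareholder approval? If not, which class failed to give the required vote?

Not approved — the Series C shares did not give the required vote.

Series A: a majority of 2104574 is 1052288; 1,052,288 required, 1,052,288 in favor — approved.
Series B: 2/3 of 2847369 = 1898246; 1,898,246 required, 1,898,246 in favor — approved.
Series C: 2/3 of 919981 = 613320.67, rounded up to 613321; 613,321 required, 613,211 in favor — not approved.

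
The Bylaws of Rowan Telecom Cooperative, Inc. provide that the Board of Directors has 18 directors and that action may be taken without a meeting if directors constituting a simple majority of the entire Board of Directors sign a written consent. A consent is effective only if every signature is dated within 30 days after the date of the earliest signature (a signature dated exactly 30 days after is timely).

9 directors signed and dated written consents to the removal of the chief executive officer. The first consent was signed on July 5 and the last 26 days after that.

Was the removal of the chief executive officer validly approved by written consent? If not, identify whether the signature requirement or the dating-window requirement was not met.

Signatures required: a simple majority of 18 — a majority of 18 is 10, so 10 needed; 9 signed. Insufficient.
Dating window: the latest signature is 26 days after the earliest; the limit is 30 days. Within the window.

Not effective — insufficient signatures.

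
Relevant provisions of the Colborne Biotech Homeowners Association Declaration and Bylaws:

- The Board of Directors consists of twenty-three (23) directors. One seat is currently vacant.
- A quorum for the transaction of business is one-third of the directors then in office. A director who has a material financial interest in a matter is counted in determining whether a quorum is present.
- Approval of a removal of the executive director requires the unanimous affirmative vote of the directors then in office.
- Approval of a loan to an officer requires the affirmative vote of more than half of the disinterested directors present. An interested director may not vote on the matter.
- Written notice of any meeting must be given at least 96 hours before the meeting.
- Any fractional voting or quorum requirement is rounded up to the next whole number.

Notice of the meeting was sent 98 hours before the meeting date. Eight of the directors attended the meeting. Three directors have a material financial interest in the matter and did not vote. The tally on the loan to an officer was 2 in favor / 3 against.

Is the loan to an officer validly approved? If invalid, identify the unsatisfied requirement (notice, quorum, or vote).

Invalid — vote requirement not satisfied.

Notice: 98 hours given; 96 required (98 ≥ 96). Satisfied.
Quorum: 8 present (interested directors count toward quorum); quorum is 8. Satisfied.
Vote: the loan to an officer requires a majority of the disinterested directors present (8 − 3 = 5). A majority of 5 is 3, so 3 affirmative votes are needed; 2 voted in favor. Not satisfied.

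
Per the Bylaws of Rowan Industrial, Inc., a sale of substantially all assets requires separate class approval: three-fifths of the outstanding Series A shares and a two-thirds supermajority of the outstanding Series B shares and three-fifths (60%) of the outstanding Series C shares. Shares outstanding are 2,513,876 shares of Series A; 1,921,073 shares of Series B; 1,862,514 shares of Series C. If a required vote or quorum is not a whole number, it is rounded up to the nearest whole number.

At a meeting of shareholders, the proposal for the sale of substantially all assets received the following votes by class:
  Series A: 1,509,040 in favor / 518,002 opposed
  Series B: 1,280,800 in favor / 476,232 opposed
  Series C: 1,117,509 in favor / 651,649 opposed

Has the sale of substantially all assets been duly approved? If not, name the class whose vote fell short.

Series A: 3/5 of 2513876 = 1508325.60, rounded up to 1508326; 1,508,326 required, 1,509,040 in favor — approved.
Series B: 2/3 of 1921073 = 1280715.33, rounded up to 1280716; 1,280,716 required, 1,280,800 in favor — approved.
Series C: 3/5 of 1862514 = 1117508.40, rounded up to 1117509; 1,117,509 required, 1,117,509 in favor — approved.

Approved — every class gave the required vote.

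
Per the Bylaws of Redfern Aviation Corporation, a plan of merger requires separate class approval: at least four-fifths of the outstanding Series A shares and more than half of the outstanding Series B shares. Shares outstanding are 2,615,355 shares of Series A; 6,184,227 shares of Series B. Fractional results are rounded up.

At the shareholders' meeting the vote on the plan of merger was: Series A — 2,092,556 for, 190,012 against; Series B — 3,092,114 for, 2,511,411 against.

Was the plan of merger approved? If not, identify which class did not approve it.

Series A: 4/5 of 2615355 = 2092284; 2,092,284 required, 2,092,556 in favor — approved.
Series B: a majority of 6184227 is 3092114; 3,092,114 required, 3,092,114 in favor — approved.

Approved — every class gave the required vote.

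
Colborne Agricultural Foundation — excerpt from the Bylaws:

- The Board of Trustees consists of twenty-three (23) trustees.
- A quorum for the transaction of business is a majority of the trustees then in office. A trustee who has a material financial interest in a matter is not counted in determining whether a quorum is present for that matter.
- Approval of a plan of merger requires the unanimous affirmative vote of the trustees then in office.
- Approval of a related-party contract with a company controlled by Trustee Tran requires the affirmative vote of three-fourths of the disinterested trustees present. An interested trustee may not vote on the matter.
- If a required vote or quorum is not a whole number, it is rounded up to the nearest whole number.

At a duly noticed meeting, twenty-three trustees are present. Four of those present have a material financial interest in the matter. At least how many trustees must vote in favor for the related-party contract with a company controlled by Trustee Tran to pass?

The related-party contract with a company controlled by Trustee Tran requires three-fourths of the disinterested trustees present (23 − 4 = 19).
3/4 of 19 = 14.25, rounded up to 15.

15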